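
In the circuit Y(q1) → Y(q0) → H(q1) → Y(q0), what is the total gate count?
4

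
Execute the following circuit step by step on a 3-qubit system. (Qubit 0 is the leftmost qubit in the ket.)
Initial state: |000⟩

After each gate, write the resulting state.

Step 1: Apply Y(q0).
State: i|100⟩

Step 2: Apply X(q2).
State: i|101⟩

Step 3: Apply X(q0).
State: i|001⟩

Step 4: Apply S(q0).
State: i|001⟩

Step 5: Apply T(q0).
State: i|001⟩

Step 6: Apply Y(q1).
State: -|011⟩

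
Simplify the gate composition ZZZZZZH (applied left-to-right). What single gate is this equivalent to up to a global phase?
H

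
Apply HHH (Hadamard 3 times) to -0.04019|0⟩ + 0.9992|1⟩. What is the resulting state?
0.6781|0⟩ - 0.735|1⟩

H² = I, so H^3 = H: a single Hadamard. With (a, b) = (-0.04019, 0.9992), H gives ((a + b)/√2, (a − b)/√2) = (0.6781, -0.735).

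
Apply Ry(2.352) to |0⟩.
0.3846|0⟩ + 0.9231|1⟩

Ry(2.352) = [[cos(θ/2), −sin(θ/2)], [sin(θ/2), cos(θ/2)]]; θ = 2.352, cos(θ/2) ≈ 0.38462, sin(θ/2) ≈ 0.923075.
With a = amp(|0⟩) = 1 and b = amp(|1⟩) = 0:
new amp(|0⟩) = (0.38462)·a + (-0.923075)·b = 0.3846
new amp(|1⟩) = (0.923075)·a + (0.38462)·b = 0.9231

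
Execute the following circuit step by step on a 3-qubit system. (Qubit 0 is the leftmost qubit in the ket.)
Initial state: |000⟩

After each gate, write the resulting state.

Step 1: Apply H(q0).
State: 1/√2|000⟩ + 1/√2|100⟩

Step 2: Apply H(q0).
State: |000⟩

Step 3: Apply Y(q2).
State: i|001⟩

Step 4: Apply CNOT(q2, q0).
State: i|101⟩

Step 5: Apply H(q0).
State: (1/√2)i|001⟩ - (1/√2)i|101⟩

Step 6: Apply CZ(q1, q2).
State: (1/√2)i|001⟩ - (1/√2)i|101⟩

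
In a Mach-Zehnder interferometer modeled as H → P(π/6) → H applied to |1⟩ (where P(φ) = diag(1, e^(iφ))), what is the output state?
(0.06699 - 0.25i)|0⟩ + (0.933 + 0.25i)|1⟩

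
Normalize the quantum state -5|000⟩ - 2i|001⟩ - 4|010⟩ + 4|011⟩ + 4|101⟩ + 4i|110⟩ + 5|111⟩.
-0.4603|000⟩ - 0.1841i|001⟩ - 0.3682|010⟩ + 0.3682|011⟩ + 0.3682|101⟩ + 0.3682i|110⟩ + 0.4603|111⟩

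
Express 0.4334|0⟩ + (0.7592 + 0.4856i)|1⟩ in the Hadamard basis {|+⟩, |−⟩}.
(0.8433 + 0.3434i)|+⟩ + (-0.2304 - 0.3434i)|−⟩

With |ψ⟩ = α|0⟩ + β|1⟩, the Hadamard-basis coefficients are ⟨+|ψ⟩ = (α + β)/√2 and ⟨−|ψ⟩ = (α − β)/√2.
Here α = 0.4334, β = (0.7592 + 0.4856i): (α + β)/√2 = (0.8433 + 0.3434i), (α − β)/√2 = (-0.2304 - 0.3434i).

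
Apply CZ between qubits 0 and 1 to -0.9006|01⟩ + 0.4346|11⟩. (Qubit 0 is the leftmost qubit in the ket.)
-0.9006|01⟩ - 0.4346|11⟩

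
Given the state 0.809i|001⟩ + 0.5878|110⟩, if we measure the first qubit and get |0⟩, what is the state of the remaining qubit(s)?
i|01⟩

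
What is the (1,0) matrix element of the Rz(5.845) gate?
0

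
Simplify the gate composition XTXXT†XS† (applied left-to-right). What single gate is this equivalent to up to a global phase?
S†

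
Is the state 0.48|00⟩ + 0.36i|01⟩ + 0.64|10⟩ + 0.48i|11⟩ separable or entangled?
Separable

Writing the state as a|00⟩ + b|01⟩ + c|10⟩ + d|11⟩, it is a product state iff ad − bc = 0.
Here (a, b, c, d) = (0.48, 0.36i, 0.64, 0.48i): ad − bc = (0.48)(0.48i) − (0.36i)(0.64) = 0, so the state is separable.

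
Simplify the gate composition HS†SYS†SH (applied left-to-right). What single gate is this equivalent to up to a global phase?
Y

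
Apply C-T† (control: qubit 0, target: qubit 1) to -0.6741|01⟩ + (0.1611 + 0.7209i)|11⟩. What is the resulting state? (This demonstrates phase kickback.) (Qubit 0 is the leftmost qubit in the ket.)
-0.6741|01⟩ + (0.6237 + 0.3958i)|11⟩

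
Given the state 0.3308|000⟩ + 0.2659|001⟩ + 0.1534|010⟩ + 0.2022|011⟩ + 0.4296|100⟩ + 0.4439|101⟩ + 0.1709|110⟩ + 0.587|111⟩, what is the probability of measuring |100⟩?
0.1846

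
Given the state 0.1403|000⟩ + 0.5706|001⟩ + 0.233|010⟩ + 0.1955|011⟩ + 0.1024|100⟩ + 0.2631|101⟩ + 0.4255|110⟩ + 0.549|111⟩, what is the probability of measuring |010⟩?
0.05429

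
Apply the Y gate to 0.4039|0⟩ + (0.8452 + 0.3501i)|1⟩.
(0.3501 - 0.8452i)|0⟩ + 0.4039i|1⟩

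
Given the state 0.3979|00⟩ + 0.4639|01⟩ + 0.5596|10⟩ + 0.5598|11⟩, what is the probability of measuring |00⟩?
0.1583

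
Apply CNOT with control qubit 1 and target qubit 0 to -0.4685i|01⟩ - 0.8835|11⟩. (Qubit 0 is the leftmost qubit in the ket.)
-0.8835|01⟩ - 0.4685i|11⟩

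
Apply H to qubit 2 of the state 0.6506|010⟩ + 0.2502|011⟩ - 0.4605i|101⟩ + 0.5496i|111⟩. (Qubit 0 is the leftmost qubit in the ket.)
0.637|010⟩ + 0.2831|011⟩ - 0.3256i|100⟩ + 0.3256i|101⟩ + 0.3886i|110⟩ - 0.3886i|111⟩

H on qubit 2 mixes each pair of kets that differ only in qubit 2: amplitudes (a, b) of (|…0…⟩, |…1…⟩) become ((a + b)/√2, (a − b)/√2). Kets absent from the input have amplitude 0.
(|010⟩, |011⟩): (a, b) = (0.6506, 0.2502) → (0.637, 0.2831)
(|100⟩, |101⟩): (a, b) = (0, -0.4605i) → (-0.3256i, 0.3256i)
(|110⟩, |111⟩): (a, b) = (0, 0.5496i) → (0.3886i, -0.3886i)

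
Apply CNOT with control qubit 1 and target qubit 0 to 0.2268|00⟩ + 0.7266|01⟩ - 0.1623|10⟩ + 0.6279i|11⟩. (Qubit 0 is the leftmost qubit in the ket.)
0.2268|00⟩ + 0.6279i|01⟩ - 0.1623|10⟩ + 0.7266|11⟩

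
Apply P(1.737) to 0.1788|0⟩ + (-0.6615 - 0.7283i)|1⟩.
0.1788|0⟩ + (0.8277 - 0.5319i)|1⟩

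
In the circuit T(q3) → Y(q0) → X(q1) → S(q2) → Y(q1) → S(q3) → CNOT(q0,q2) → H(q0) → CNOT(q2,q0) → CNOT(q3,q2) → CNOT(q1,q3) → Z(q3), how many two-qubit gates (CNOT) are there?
4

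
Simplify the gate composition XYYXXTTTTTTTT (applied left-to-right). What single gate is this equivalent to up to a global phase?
X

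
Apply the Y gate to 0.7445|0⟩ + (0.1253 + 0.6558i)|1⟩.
(0.6558 - 0.1253i)|0⟩ + 0.7445i|1⟩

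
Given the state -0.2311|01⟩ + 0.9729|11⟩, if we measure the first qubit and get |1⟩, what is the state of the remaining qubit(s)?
|1⟩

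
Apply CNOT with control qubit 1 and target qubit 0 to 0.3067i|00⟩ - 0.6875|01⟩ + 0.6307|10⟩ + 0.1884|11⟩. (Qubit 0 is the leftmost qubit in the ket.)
0.3067i|00⟩ + 0.1884|01⟩ + 0.6307|10⟩ - 0.6875|11⟩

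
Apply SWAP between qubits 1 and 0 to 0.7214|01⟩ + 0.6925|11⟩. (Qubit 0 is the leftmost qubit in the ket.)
0.7214|10⟩ + 0.6925|11⟩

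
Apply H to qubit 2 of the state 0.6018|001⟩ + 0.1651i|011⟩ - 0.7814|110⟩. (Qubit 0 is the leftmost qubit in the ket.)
0.4255|000⟩ - 0.4255|001⟩ + 0.1167i|010⟩ - 0.1167i|011⟩ - 0.5525|110⟩ - 0.5525|111⟩

H on qubit 2 mixes each pair of kets that differ only in qubit 2: amplitudes (a, b) of (|…0…⟩, |…1…⟩) become ((a + b)/√2, (a − b)/√2). Kets absent from the input have amplitude 0.
(|000⟩, |001⟩): (a, b) = (0, 0.6018) → (0.4255, -0.4255)
(|010⟩, |011⟩): (a, b) = (0, 0.1651i) → (0.1167i, -0.1167i)
(|110⟩, |111⟩): (a, b) = (-0.7814, 0) → (-0.5525, -0.5525)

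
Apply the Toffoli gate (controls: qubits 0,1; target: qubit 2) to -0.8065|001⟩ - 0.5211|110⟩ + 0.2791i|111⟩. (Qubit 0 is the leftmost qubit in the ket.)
-0.8065|001⟩ + 0.2791i|110⟩ - 0.5211|111⟩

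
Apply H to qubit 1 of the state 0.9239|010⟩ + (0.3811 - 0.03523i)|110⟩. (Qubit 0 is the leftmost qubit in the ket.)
0.6533|000⟩ - 0.6533|010⟩ + (0.2695 - 0.02491i)|100⟩ + (-0.2695 + 0.02491i)|110⟩

H on qubit 1 mixes each pair of kets that differ only in qubit 1: amplitudes (a, b) of (|…0…⟩, |…1…⟩) become ((a + b)/√2, (a − b)/√2). Kets absent from the input have amplitude 0.
(|000⟩, |010⟩): (a, b) = (0, 0.9239) → (0.6533, -0.6533)
(|100⟩, |110⟩): (a, b) = (0, (0.3811 - 0.03523i)) → ((0.2695 - 0.02491i), (-0.2695 + 0.02491i))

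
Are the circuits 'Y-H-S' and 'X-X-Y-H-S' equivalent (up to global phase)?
Yes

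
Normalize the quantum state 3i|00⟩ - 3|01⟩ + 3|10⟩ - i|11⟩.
0.5669i|00⟩ - 0.5669|01⟩ + 0.5669|10⟩ - 0.189i|11⟩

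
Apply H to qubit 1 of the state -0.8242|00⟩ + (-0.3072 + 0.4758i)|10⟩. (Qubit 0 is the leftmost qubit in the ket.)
-0.5828|00⟩ - 0.5828|01⟩ + (-0.2172 + 0.3364i)|10⟩ + (-0.2172 + 0.3364i)|11⟩

H on qubit 1 mixes each pair of kets that differ only in qubit 1: amplitudes (a, b) of (|…0…⟩, |…1…⟩) become ((a + b)/√2, (a − b)/√2). Kets absent from the input have amplitude 0.
(|00⟩, |01⟩): (a, b) = (-0.8242, 0) → (-0.5828, -0.5828)
(|10⟩, |11⟩): (a, b) = ((-0.3072 + 0.4758i), 0) → ((-0.2172 + 0.3364i), (-0.2172 + 0.3364i))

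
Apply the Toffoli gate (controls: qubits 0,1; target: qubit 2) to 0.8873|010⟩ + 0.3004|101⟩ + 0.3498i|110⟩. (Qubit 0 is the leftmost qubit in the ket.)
0.8873|010⟩ + 0.3004|101⟩ + 0.3498i|111⟩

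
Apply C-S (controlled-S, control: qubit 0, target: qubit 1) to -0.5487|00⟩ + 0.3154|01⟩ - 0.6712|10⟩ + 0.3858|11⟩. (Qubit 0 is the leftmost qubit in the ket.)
-0.5487|00⟩ + 0.3154|01⟩ - 0.6712|10⟩ + 0.3858i|11⟩

C-S leaves the control-|0⟩ kets |00⟩, |01⟩ unchanged and applies S to qubit 1 on the control-|1⟩ pair (|10⟩, |11⟩).
S = [[1, 0], [0, i]].
With a = amp(|10⟩) = -0.6712 and b = amp(|11⟩) = 0.3858:
new amp(|10⟩) = (1)·a = -0.6712
new amp(|11⟩) = (i)·b = 0.3858i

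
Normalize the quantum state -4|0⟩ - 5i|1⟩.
-0.6247|0⟩ - 0.7809i|1⟩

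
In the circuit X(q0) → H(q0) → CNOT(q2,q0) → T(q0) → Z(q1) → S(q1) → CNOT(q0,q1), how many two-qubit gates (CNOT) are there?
2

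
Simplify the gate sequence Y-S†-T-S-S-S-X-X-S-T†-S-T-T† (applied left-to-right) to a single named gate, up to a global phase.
Y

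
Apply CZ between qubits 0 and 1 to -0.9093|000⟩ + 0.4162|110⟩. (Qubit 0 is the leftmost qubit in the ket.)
-0.9093|000⟩ - 0.4162|110⟩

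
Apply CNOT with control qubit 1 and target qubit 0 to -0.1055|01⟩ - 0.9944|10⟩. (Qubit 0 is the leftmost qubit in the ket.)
-0.9944|10⟩ - 0.1055|11⟩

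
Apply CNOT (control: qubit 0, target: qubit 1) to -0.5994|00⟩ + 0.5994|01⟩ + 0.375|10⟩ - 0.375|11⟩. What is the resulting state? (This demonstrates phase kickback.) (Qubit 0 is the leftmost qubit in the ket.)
-0.5994|00⟩ + 0.5994|01⟩ - 0.375|10⟩ + 0.375|11⟩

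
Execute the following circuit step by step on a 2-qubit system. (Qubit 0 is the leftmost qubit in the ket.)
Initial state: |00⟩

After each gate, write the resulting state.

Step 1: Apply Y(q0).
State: i|10⟩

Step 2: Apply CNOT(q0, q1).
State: i|11⟩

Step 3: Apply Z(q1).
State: -i|11⟩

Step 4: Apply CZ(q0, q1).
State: i|11⟩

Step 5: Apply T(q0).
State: (-1/√2 + (1/√2)i)|11⟩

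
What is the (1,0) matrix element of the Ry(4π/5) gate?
0.9511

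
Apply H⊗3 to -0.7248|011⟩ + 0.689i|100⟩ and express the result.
(-0.2563 + 0.2436i)|000⟩ + (0.2563 + 0.2436i)|001⟩ + (0.2563 + 0.2436i)|010⟩ + (-0.2563 + 0.2436i)|011⟩ + (-0.2563 - 0.2436i)|100⟩ + (0.2563 - 0.2436i)|101⟩ + (0.2563 - 0.2436i)|110⟩ + (-0.2563 - 0.2436i)|111⟩

H⊗3 gives amp(|y⟩) = (1/2√2) Σ_x (−1)^(x·y) amp(|x⟩), where x·y is the number of positions in which both x and y have a 1.
|000⟩: (-0.7248 + 0.689i)/(2√2) = (-0.2563 + 0.2436i)
|001⟩: (0.7248 + 0.689i)/(2√2) = (0.2563 + 0.2436i)
|010⟩: (0.7248 + 0.689i)/(2√2) = (0.2563 + 0.2436i)
|011⟩: (-0.7248 + 0.689i)/(2√2) = (-0.2563 + 0.2436i)
|100⟩: (-0.7248 - 0.689i)/(2√2) = (-0.2563 - 0.2436i)
|101⟩: (0.7248 - 0.689i)/(2√2) = (0.2563 - 0.2436i)
|110⟩: (0.7248 - 0.689i)/(2√2) = (0.2563 - 0.2436i)
|111⟩: (-0.7248 - 0.689i)/(2√2) = (-0.2563 - 0.2436i)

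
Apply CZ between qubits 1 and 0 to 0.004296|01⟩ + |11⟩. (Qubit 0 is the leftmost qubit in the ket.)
0.004296|01⟩ - |11⟩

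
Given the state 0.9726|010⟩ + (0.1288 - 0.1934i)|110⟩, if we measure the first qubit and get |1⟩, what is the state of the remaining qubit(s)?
(0.5543 - 0.8323i)|10⟩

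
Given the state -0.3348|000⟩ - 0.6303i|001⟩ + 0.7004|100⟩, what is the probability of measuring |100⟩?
0.4906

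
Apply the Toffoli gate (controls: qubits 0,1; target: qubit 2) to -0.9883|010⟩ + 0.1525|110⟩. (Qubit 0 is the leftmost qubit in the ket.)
-0.9883|010⟩ + 0.1525|111⟩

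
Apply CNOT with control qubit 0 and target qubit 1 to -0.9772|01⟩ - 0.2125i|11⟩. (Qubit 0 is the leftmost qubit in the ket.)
-0.9772|01⟩ - 0.2125i|10⟩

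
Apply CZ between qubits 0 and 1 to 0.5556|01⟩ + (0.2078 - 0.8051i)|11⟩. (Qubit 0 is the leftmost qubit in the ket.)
0.5556|01⟩ + (-0.2078 + 0.8051i)|11⟩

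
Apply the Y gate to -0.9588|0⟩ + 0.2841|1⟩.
-0.2841i|0⟩ - 0.9588i|1⟩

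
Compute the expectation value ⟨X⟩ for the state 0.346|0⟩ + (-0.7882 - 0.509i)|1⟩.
-0.5454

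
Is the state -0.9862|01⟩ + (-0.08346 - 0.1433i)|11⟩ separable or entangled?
Separable

Writing the state as a|00⟩ + b|01⟩ + c|10⟩ + d|11⟩, it is a product state iff ad − bc = 0.
Here (a, b, c, d) = (0, -0.9862, 0, (-0.08346 - 0.1433i)): ad − bc = (0)(-0.08346 - 0.1433i) − (-0.9862)(0) = 0, so the state is separable.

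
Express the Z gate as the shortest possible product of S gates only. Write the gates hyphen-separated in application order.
S-S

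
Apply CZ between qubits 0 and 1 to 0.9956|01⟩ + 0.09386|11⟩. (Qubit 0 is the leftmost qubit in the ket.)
0.9956|01⟩ - 0.09386|11⟩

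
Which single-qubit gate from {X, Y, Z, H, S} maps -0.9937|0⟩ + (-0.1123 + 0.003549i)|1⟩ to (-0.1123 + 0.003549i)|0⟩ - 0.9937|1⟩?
X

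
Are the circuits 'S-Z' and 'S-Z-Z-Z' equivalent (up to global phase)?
Yes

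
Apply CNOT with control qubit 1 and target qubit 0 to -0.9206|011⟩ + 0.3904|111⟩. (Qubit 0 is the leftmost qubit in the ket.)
0.3904|011⟩ - 0.9206|111⟩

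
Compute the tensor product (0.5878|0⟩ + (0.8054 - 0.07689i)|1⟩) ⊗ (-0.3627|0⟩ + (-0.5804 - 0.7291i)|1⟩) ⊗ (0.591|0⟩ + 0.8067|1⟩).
-0.126|000⟩ - 0.172|001⟩ + (-0.2016 - 0.2533i)|010⟩ + (-0.2752 - 0.3457i)|011⟩ + (-0.1726 + 0.01648i)|100⟩ + (-0.2357 + 0.0225i)|101⟩ + (-0.3094 - 0.3207i)|110⟩ + (-0.4223 - 0.4377i)|111⟩

amp(|b₁b₂…⟩) = product of the factor amplitudes for bits b₁, b₂, …; only kets whose every factor amplitude is nonzero survive.
|000⟩: (0.5878)(-0.3627)(0.591) = -0.126
|001⟩: (0.5878)(-0.3627)(0.8067) = -0.172
|010⟩: (0.5878)(-0.5804 - 0.7291i)(0.591) = (-0.2016 - 0.2533i)
|011⟩: (0.5878)(-0.5804 - 0.7291i)(0.8067) = (-0.2752 - 0.3457i)
|100⟩: (0.8054 - 0.07689i)(-0.3627)(0.591) = (-0.1726 + 0.01648i)
|101⟩: (0.8054 - 0.07689i)(-0.3627)(0.8067) = (-0.2357 + 0.0225i)
|110⟩: (0.8054 - 0.07689i)(-0.5804 - 0.7291i)(0.591) = (-0.3094 - 0.3207i)
|111⟩: (0.8054 - 0.07689i)(-0.5804 - 0.7291i)(0.8067) = (-0.4223 - 0.4377i)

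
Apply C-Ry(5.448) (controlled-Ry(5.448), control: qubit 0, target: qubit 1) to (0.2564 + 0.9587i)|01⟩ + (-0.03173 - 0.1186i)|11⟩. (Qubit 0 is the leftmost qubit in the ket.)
(0.2564 + 0.9587i)|01⟩ + (0.01287 + 0.0481i)|10⟩ + (0.029 + 0.1084i)|11⟩

C-Ry(5.448) leaves the control-|0⟩ kets |00⟩, |01⟩ unchanged and applies Ry(5.448) to qubit 1 on the control-|1⟩ pair (|10⟩, |11⟩).
Ry(5.448) = [[cos(θ/2), −sin(θ/2)], [sin(θ/2), cos(θ/2)]]; θ = 5.448, cos(θ/2) ≈ -0.914068, sin(θ/2) ≈ 0.405561.
With a = amp(|10⟩) = 0 and b = amp(|11⟩) = (-0.03173 - 0.1186i):
new amp(|10⟩) = (-0.914068)·a + (-0.405561)·b = (0.01287 + 0.0481i)
new amp(|11⟩) = (0.405561)·a + (-0.914068)·b = (0.029 + 0.1084i)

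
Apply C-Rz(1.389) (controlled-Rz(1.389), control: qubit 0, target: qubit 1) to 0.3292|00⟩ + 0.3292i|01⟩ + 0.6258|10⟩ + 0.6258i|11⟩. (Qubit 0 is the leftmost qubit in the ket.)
0.3292|00⟩ + 0.3292i|01⟩ + (0.4808 - 0.4005i)|10⟩ + (-0.4005 + 0.4808i)|11⟩

C-Rz(1.389) leaves the control-|0⟩ kets |00⟩, |01⟩ unchanged and applies Rz(1.389) to qubit 1 on the control-|1⟩ pair (|10⟩, |11⟩).
Rz(1.389) = [[e^(−iθ/2), 0], [0, e^(iθ/2)]] with e^(±iθ/2) = cos(θ/2) ± i·sin(θ/2); θ = 1.389, cos(θ/2) ≈ 0.768374, sin(θ/2) ≈ 0.640001.
With a = amp(|10⟩) = 0.6258 and b = amp(|11⟩) = 0.6258i:
new amp(|10⟩) = (0.768374 - 0.640001i)·a = (0.4808 - 0.4005i)
new amp(|11⟩) = (0.768374 + 0.640001i)·b = (-0.4005 + 0.4808i)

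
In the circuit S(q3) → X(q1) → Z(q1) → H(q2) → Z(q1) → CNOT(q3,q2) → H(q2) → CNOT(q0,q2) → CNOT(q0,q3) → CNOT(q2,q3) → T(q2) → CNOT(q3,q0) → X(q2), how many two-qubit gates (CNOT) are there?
5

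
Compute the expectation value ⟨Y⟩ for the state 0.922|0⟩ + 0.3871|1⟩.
0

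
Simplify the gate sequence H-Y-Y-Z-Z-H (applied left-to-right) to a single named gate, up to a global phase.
I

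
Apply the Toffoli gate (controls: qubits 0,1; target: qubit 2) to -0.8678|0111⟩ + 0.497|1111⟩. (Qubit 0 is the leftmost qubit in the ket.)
-0.8678|0111⟩ + 0.497|1101⟩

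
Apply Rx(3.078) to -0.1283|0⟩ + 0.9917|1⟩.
(-0.004079 - 0.9912i)|0⟩ + (0.03153 + 0.1282i)|1⟩

Rx(3.078) = [[cos(θ/2), −i·sin(θ/2)], [−i·sin(θ/2), cos(θ/2)]]; θ = 3.078, cos(θ/2) ≈ 0.031791, sin(θ/2) ≈ 0.999495.
With a = amp(|0⟩) = -0.1283 and b = amp(|1⟩) = 0.9917:
new amp(|0⟩) = (0.031791)·a + (-0.999495i)·b = (-0.004079 - 0.9912i)
new amp(|1⟩) = (-0.999495i)·a + (0.031791)·b = (0.03153 + 0.1282i)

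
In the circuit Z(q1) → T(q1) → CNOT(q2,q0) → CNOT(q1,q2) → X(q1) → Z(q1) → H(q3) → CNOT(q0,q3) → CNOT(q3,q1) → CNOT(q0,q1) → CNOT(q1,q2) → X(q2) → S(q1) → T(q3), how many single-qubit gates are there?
8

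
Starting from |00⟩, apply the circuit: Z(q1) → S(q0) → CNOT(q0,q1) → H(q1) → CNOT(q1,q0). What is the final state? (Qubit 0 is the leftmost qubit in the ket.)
1/√2|00⟩ + 1/√2|11⟩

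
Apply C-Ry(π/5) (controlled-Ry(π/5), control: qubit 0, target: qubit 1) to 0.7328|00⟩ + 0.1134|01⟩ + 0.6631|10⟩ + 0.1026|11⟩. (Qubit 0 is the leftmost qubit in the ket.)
0.7328|00⟩ + 0.1134|01⟩ + 0.5989|10⟩ + 0.3025|11⟩

C-Ry(π/5) leaves the control-|0⟩ kets |00⟩, |01⟩ unchanged and applies Ry(π/5) to qubit 1 on the control-|1⟩ pair (|10⟩, |11⟩).
Ry(π/5) = [[cos(θ/2), −sin(θ/2)], [sin(θ/2), cos(θ/2)]]; θ = π/5, cos(θ/2) ≈ 0.951057, sin(θ/2) ≈ 0.309017.
With a = amp(|10⟩) = 0.6631 and b = amp(|11⟩) = 0.1026:
new amp(|10⟩) = (0.951057)·a + (-0.309017)·b = 0.5989
new amp(|11⟩) = (0.309017)·a + (0.951057)·b = 0.3025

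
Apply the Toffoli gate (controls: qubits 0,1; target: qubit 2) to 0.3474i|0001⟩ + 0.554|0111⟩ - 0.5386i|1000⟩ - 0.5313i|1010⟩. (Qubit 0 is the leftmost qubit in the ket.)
0.3474i|0001⟩ + 0.554|0111⟩ - 0.5386i|1000⟩ - 0.5313i|1010⟩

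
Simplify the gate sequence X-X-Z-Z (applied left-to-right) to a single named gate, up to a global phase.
I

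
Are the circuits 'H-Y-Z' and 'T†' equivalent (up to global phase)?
No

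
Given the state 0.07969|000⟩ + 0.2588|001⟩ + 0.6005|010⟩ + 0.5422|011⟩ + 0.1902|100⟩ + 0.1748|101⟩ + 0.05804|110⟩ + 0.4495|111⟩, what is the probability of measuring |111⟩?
0.2021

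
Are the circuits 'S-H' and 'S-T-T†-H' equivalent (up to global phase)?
Yes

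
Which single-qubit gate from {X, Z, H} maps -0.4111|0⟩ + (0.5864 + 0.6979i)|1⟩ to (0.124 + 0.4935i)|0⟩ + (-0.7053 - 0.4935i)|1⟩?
H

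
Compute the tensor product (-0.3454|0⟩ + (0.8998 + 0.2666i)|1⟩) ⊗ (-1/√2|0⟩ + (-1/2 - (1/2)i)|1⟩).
0.2442|00⟩ + (0.1727 + 0.1727i)|01⟩ + (-0.6363 - 0.1885i)|10⟩ + (-0.3166 - 0.5832i)|11⟩

amp(|b₁b₂…⟩) = product of the factor amplitudes for bits b₁, b₂, …; only kets whose every factor amplitude is nonzero survive.
|00⟩: (-0.3454)(-1/√2) = 0.2442
|01⟩: (-0.3454)(-1/2 - (1/2)i) = (0.1727 + 0.1727i)
|10⟩: (0.8998 + 0.2666i)(-1/√2) = (-0.6363 - 0.1885i)
|11⟩: (0.8998 + 0.2666i)(-1/2 - (1/2)i) = (-0.3166 - 0.5832i)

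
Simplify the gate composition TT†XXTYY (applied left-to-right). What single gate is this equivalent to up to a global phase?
T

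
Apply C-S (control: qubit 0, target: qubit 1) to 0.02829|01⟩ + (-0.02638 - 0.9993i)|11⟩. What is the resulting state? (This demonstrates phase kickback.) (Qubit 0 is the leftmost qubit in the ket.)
0.02829|01⟩ + (0.9993 - 0.02638i)|11⟩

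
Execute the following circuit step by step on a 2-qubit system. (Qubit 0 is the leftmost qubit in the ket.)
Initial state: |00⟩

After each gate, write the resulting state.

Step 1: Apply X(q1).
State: |01⟩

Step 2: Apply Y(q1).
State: -i|00⟩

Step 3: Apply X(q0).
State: -i|10⟩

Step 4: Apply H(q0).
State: -(1/√2)i|00⟩ + (1/√2)i|10⟩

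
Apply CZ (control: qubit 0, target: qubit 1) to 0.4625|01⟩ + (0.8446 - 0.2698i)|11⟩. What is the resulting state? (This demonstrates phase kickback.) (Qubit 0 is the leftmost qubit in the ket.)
0.4625|01⟩ + (-0.8446 + 0.2698i)|11⟩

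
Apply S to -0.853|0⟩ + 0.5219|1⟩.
-0.853|0⟩ + 0.5219i|1⟩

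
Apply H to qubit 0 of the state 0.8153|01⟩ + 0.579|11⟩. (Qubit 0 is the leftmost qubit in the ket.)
0.9859|01⟩ + 0.1671|11⟩

H on qubit 0 mixes each pair of kets that differ only in qubit 0: amplitudes (a, b) of (|…0…⟩, |…1…⟩) become ((a + b)/√2, (a − b)/√2). Kets absent from the input have amplitude 0.
(|01⟩, |11⟩): (a, b) = (0.8153, 0.579) → (0.9859, 0.1671)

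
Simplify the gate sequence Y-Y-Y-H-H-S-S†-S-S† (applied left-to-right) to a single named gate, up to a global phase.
Y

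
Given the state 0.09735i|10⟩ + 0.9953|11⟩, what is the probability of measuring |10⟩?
0.009477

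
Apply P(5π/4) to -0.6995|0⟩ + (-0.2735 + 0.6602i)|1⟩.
-0.6995|0⟩ + (0.6602 - 0.2734i)|1⟩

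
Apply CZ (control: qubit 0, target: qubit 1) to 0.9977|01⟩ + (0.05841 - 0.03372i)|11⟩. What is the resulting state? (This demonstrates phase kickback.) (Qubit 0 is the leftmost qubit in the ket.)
0.9977|01⟩ + (-0.05841 + 0.03372i)|11⟩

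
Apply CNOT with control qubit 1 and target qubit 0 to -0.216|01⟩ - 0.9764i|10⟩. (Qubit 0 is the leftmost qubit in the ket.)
-0.9764i|10⟩ - 0.216|11⟩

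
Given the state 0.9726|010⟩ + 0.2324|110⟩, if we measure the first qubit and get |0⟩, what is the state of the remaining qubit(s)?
|10⟩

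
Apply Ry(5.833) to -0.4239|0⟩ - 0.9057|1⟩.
0.6154|0⟩ + 0.7882|1⟩

Ry(5.833) = [[cos(θ/2), −sin(θ/2)], [sin(θ/2), cos(θ/2)]]; θ = 5.833, cos(θ/2) ≈ -0.974773, sin(θ/2) ≈ 0.223197.
With a = amp(|0⟩) = -0.4239 and b = amp(|1⟩) = -0.9057:
new amp(|0⟩) = (-0.974773)·a + (-0.223197)·b = 0.6154
new amp(|1⟩) = (0.223197)·a + (-0.974773)·b = 0.7882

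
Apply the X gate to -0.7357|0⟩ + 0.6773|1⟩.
0.6773|0⟩ - 0.7357|1⟩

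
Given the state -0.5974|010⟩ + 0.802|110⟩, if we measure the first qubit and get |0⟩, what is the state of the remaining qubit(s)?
-|10⟩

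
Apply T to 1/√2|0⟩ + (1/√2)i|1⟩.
1/√2|0⟩ + (-1/2 + (1/2)i)|1⟩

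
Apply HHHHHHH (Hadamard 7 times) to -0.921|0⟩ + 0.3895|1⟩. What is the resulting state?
-0.3758|0⟩ - 0.9267|1⟩

H² = I, so H^7 = H: a single Hadamard. With (a, b) = (-0.921, 0.3895), H gives ((a + b)/√2, (a − b)/√2) = (-0.3758, -0.9267).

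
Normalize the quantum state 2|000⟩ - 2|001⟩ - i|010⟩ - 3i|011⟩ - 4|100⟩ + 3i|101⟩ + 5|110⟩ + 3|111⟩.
0.2279|000⟩ - 0.2279|001⟩ - 0.114i|010⟩ - 0.3419i|011⟩ - 0.4558|100⟩ + 0.3419i|101⟩ + 0.5698|110⟩ + 0.3419|111⟩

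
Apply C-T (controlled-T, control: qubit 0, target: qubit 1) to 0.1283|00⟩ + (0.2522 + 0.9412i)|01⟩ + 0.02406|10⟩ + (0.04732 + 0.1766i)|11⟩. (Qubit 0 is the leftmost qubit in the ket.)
0.1283|00⟩ + (0.2522 + 0.9412i)|01⟩ + 0.02406|10⟩ + (-0.09141 + 0.1583i)|11⟩

C-T leaves the control-|0⟩ kets |00⟩, |01⟩ unchanged and applies T to qubit 1 on the control-|1⟩ pair (|10⟩, |11⟩).
T = [[1, 0], [0, (1/√2 + (1/√2)i)]].
With a = amp(|10⟩) = 0.02406 and b = amp(|11⟩) = (0.04732 + 0.1766i):
new amp(|10⟩) = (1)·a = 0.02406
new amp(|11⟩) = (1/√2 + (1/√2)i)·b = (-0.09141 + 0.1583i)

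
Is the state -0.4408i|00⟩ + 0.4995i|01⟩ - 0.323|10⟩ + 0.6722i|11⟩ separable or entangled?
Entangled

Writing the state as a|00⟩ + b|01⟩ + c|10⟩ + d|11⟩, it is a product state iff ad − bc = 0.
Here (a, b, c, d) = (-0.4408i, 0.4995i, -0.323, 0.6722i): ad − bc = (-0.4408i)(0.6722i) − (0.4995i)(-0.323) = (0.2963 + 0.1613i) ≠ 0, so the state is entangled.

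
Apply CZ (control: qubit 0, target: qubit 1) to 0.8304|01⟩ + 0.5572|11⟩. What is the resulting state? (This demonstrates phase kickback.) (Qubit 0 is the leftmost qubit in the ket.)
0.8304|01⟩ - 0.5572|11⟩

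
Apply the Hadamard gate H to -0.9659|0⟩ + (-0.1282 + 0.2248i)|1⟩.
(-0.7736 + 0.159i)|0⟩ + (-0.5923 - 0.159i)|1⟩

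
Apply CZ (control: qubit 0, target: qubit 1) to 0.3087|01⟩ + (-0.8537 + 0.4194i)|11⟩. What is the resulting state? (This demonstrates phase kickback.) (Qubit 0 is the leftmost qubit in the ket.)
0.3087|01⟩ + (0.8537 - 0.4194i)|11⟩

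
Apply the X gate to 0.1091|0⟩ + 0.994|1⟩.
0.994|0⟩ + 0.1091|1⟩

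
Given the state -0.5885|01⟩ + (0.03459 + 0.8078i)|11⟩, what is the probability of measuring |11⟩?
0.6537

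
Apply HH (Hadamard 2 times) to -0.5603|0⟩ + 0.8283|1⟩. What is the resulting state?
-0.5603|0⟩ + 0.8283|1⟩

H² = I, so an even number of Hadamards cancels: H^2 = I and the state is unchanged.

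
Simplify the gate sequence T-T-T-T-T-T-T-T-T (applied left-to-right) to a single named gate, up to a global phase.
T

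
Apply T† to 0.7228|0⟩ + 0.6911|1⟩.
0.7228|0⟩ + (0.4887 - 0.4887i)|1⟩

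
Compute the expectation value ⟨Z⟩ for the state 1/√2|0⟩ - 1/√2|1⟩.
0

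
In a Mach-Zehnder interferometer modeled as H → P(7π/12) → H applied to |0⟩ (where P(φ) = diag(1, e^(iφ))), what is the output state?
(0.3706 + 0.483i)|0⟩ + (0.6294 - 0.483i)|1⟩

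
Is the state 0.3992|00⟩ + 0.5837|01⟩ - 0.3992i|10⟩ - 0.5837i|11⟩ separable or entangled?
Separable

Writing the state as a|00⟩ + b|01⟩ + c|10⟩ + d|11⟩, it is a product state iff ad − bc = 0.
Here (a, b, c, d) = (0.3992, 0.5837, -0.3992i, -0.5837i): ad − bc = (0.3992)(-0.5837i) − (0.5837)(-0.3992i) = 0, so the state is separable.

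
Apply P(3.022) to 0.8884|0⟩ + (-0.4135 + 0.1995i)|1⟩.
0.8884|0⟩ + (0.3867 - 0.2474i)|1⟩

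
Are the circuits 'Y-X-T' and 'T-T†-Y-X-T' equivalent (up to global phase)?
Yes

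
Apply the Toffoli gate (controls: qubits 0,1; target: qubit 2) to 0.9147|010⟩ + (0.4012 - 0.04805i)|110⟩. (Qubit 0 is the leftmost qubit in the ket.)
0.9147|010⟩ + (0.4012 - 0.04805i)|111⟩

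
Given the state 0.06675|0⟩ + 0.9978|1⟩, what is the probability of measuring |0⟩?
0.004456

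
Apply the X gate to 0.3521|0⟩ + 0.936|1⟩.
0.936|0⟩ + 0.3521|1⟩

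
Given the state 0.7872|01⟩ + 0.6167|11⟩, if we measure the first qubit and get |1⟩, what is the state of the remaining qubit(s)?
|1⟩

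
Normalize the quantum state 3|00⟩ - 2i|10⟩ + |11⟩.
0.8018|00⟩ - 0.5345i|10⟩ + 0.2673|11⟩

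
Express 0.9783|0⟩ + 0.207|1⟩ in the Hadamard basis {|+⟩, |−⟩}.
0.8381|+⟩ + 0.5454|−⟩

With |ψ⟩ = α|0⟩ + β|1⟩, the Hadamard-basis coefficients are ⟨+|ψ⟩ = (α + β)/√2 and ⟨−|ψ⟩ = (α − β)/√2.
Here α = 0.9783, β = 0.207: (α + β)/√2 = 0.8381, (α − β)/√2 = 0.5454.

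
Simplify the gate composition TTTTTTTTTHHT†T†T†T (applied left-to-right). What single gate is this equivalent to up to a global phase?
T†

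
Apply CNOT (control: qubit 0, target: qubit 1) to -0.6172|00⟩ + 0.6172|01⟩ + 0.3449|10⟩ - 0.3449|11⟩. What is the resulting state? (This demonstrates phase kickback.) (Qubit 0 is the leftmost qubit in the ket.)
-0.6172|00⟩ + 0.6172|01⟩ - 0.3449|10⟩ + 0.3449|11⟩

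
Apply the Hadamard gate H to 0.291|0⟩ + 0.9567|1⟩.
0.8823|0⟩ - 0.4707|1⟩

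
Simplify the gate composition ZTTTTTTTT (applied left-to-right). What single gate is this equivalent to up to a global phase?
Z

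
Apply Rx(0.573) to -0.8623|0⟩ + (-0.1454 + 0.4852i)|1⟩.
(-0.69 + 0.04109i)|0⟩ + (-0.1395 + 0.7091i)|1⟩

Rx(0.573) = [[cos(θ/2), −i·sin(θ/2)], [−i·sin(θ/2), cos(θ/2)]]; θ = 0.573, cos(θ/2) ≈ 0.959239, sin(θ/2) ≈ 0.282597.
With a = amp(|0⟩) = -0.8623 and b = amp(|1⟩) = (-0.1454 + 0.4852i):
new amp(|0⟩) = (0.959239)·a + (-0.282597i)·b = (-0.69 + 0.04109i)
new amp(|1⟩) = (-0.282597i)·a + (0.959239)·b = (-0.1395 + 0.7091i)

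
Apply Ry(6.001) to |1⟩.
-0.1406|0⟩ - 0.9901|1⟩

Ry(6.001) = [[cos(θ/2), −sin(θ/2)], [sin(θ/2), cos(θ/2)]]; θ = 6.001, cos(θ/2) ≈ -0.990063, sin(θ/2) ≈ 0.140625.
With a = amp(|0⟩) = 0 and b = amp(|1⟩) = 1:
new amp(|0⟩) = (-0.990063)·a + (-0.140625)·b = -0.1406
new amp(|1⟩) = (0.140625)·a + (-0.990063)·b = -0.9901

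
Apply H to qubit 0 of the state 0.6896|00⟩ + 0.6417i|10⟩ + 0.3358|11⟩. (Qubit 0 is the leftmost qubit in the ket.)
(0.4876 + 0.4538i)|00⟩ + 0.2374|01⟩ + (0.4876 - 0.4538i)|10⟩ - 0.2374|11⟩

H on qubit 0 mixes each pair of kets that differ only in qubit 0: amplitudes (a, b) of (|…0…⟩, |…1…⟩) become ((a + b)/√2, (a − b)/√2). Kets absent from the input have amplitude 0.
(|00⟩, |10⟩): (a, b) = (0.6896, 0.6417i) → ((0.4876 + 0.4538i), (0.4876 - 0.4538i))
(|01⟩, |11⟩): (a, b) = (0, 0.3358) → (0.2374, -0.2374)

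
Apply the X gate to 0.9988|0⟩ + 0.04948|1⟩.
0.04948|0⟩ + 0.9988|1⟩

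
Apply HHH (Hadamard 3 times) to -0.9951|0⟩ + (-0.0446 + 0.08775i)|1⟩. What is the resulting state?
(-0.7352 + 0.06205i)|0⟩ + (-0.6721 - 0.06205i)|1⟩

H² = I, so H^3 = H: a single Hadamard. With (a, b) = (-0.9951, (-0.0446 + 0.08775i)), H gives ((a + b)/√2, (a − b)/√2) = ((-0.7352 + 0.06205i), (-0.6721 - 0.06205i)).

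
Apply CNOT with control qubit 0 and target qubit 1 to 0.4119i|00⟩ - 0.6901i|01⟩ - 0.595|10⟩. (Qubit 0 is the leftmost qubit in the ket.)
0.4119i|00⟩ - 0.6901i|01⟩ - 0.595|11⟩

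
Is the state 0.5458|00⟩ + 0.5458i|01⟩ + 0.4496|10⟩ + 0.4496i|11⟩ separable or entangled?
Separable

Writing the state as a|00⟩ + b|01⟩ + c|10⟩ + d|11⟩, it is a product state iff ad − bc = 0.
Here (a, b, c, d) = (0.5458, 0.5458i, 0.4496, 0.4496i): ad − bc = (0.5458)(0.4496i) − (0.5458i)(0.4496) = 0, so the state is separable.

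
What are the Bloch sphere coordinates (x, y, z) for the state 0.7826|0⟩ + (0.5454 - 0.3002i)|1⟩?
(0.8537, -0.4699, 0.2249)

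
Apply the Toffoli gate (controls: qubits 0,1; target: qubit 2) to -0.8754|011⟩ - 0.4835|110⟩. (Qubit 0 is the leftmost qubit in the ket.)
-0.8754|011⟩ - 0.4835|111⟩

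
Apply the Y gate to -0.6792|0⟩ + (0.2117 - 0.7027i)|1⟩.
(-0.7027 - 0.2117i)|0⟩ - 0.6792i|1⟩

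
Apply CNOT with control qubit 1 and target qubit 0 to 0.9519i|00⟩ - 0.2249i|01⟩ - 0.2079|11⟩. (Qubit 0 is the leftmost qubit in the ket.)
0.9519i|00⟩ - 0.2079|01⟩ - 0.2249i|11⟩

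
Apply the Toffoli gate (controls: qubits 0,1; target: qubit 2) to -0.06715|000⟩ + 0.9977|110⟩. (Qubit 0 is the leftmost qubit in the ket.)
-0.06715|000⟩ + 0.9977|111⟩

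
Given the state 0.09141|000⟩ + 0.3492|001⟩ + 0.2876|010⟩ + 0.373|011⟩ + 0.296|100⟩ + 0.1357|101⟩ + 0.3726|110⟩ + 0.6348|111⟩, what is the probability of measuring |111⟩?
0.403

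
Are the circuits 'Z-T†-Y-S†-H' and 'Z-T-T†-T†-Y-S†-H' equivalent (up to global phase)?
Yes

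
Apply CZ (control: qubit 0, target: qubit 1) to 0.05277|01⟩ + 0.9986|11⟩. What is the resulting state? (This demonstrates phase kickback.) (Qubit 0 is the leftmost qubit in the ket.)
0.05277|01⟩ - 0.9986|11⟩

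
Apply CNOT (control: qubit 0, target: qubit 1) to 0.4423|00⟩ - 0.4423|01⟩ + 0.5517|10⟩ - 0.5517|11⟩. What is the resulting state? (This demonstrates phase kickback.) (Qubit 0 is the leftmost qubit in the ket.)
0.4423|00⟩ - 0.4423|01⟩ - 0.5517|10⟩ + 0.5517|11⟩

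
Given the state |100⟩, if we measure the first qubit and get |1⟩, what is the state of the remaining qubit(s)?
|00⟩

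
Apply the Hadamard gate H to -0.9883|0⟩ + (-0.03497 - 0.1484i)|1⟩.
(-0.7236 - 0.1049i)|0⟩ + (-0.6741 + 0.1049i)|1⟩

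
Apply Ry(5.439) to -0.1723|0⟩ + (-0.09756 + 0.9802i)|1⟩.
(0.1971 - 0.4016i)|0⟩ + (0.01841 - 0.8942i)|1⟩

Ry(5.439) = [[cos(θ/2), −sin(θ/2)], [sin(θ/2), cos(θ/2)]]; θ = 5.439, cos(θ/2) ≈ -0.912234, sin(θ/2) ≈ 0.40967.
With a = amp(|0⟩) = -0.1723 and b = amp(|1⟩) = (-0.09756 + 0.9802i):
new amp(|0⟩) = (-0.912234)·a + (-0.40967)·b = (0.1971 - 0.4016i)
new amp(|1⟩) = (0.40967)·a + (-0.912234)·b = (0.01841 - 0.8942i)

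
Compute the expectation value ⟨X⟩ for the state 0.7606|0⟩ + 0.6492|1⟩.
0.9876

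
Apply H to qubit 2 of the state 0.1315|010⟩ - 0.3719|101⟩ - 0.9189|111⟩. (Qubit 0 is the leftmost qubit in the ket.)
0.09298|010⟩ + 0.09298|011⟩ - 0.263|100⟩ + 0.263|101⟩ - 0.6498|110⟩ + 0.6498|111⟩

H on qubit 2 mixes each pair of kets that differ only in qubit 2: amplitudes (a, b) of (|…0…⟩, |…1…⟩) become ((a + b)/√2, (a − b)/√2). Kets absent from the input have amplitude 0.
(|010⟩, |011⟩): (a, b) = (0.1315, 0) → (0.09298, 0.09298)
(|100⟩, |101⟩): (a, b) = (0, -0.3719) → (-0.263, 0.263)
(|110⟩, |111⟩): (a, b) = (0, -0.9189) → (-0.6498, 0.6498)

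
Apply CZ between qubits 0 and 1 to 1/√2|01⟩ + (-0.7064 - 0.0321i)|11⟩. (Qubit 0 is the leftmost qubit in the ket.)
1/√2|01⟩ + (0.7064 + 0.0321i)|11⟩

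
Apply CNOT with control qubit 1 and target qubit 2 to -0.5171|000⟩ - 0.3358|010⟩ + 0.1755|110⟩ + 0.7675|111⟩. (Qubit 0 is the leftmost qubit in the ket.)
-0.5171|000⟩ - 0.3358|011⟩ + 0.7675|110⟩ + 0.1755|111⟩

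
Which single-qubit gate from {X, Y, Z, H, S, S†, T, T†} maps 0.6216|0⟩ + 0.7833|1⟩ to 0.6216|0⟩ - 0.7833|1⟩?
Z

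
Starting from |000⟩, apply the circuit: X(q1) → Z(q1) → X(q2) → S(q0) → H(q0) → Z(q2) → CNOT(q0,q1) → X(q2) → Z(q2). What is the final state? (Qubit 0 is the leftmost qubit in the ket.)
1/√2|010⟩ + 1/√2|100⟩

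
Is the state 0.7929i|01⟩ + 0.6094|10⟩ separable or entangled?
Entangled

Writing the state as a|00⟩ + b|01⟩ + c|10⟩ + d|11⟩, it is a product state iff ad − bc = 0.
Here (a, b, c, d) = (0, 0.7929i, 0.6094, 0): ad − bc = (0)(0) − (0.7929i)(0.6094) = -0.4832i ≠ 0, so the state is entangled.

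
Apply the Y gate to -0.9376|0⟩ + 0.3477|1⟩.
-0.3477i|0⟩ - 0.9376i|1⟩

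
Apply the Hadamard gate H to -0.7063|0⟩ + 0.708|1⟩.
0.001202|0⟩ - |1⟩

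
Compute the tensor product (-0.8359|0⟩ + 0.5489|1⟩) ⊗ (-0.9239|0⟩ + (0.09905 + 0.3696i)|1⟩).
0.7723|00⟩ + (-0.0828 - 0.3089i)|01⟩ - 0.5071|10⟩ + (0.05437 + 0.2029i)|11⟩

amp(|b₁b₂…⟩) = product of the factor amplitudes for bits b₁, b₂, …; only kets whose every factor amplitude is nonzero survive.
|00⟩: (-0.8359)(-0.9239) = 0.7723
|01⟩: (-0.8359)(0.09905 + 0.3696i) = (-0.0828 - 0.3089i)
|10⟩: (0.5489)(-0.9239) = -0.5071
|11⟩: (0.5489)(0.09905 + 0.3696i) = (0.05437 + 0.2029i)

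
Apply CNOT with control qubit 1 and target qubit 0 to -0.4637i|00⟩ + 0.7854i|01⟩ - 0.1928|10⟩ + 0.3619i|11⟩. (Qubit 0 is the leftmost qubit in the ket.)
-0.4637i|00⟩ + 0.3619i|01⟩ - 0.1928|10⟩ + 0.7854i|11⟩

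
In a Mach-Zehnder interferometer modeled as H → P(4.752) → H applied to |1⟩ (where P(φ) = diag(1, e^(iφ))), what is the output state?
(0.4802 + 0.4996i)|0⟩ + (0.5198 - 0.4996i)|1⟩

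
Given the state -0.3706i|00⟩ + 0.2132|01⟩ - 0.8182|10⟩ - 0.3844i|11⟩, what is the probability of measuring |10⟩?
0.6695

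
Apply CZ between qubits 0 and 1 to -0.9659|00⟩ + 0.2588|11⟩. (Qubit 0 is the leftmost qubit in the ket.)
-0.9659|00⟩ - 0.2588|11⟩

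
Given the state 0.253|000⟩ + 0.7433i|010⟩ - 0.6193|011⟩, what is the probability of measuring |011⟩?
0.3835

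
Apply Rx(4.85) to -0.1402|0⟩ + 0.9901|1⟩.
(0.1057 - 0.6503i)|0⟩ + (-0.7466 + 0.09209i)|1⟩

Rx(4.85) = [[cos(θ/2), −i·sin(θ/2)], [−i·sin(θ/2), cos(θ/2)]]; θ = 4.85, cos(θ/2) ≈ -0.754048, sin(θ/2) ≈ 0.656819.
With a = amp(|0⟩) = -0.1402 and b = amp(|1⟩) = 0.9901:
new amp(|0⟩) = (-0.754048)·a + (-0.656819i)·b = (0.1057 - 0.6503i)
new amp(|1⟩) = (-0.656819i)·a + (-0.754048)·b = (-0.7466 + 0.09209i)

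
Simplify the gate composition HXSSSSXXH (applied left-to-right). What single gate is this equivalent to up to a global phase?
Z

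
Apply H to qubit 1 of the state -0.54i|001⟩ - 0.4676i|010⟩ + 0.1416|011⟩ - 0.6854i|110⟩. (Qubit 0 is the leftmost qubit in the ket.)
-0.3306i|000⟩ + (0.1001 - 0.3818i)|001⟩ + 0.3306i|010⟩ + (-0.1001 - 0.3818i)|011⟩ - 0.4847i|100⟩ + 0.4847i|110⟩

H on qubit 1 mixes each pair of kets that differ only in qubit 1: amplitudes (a, b) of (|…0…⟩, |…1…⟩) become ((a + b)/√2, (a − b)/√2). Kets absent from the input have amplitude 0.
(|000⟩, |010⟩): (a, b) = (0, -0.4676i) → (-0.3306i, 0.3306i)
(|001⟩, |011⟩): (a, b) = (-0.54i, 0.1416) → ((0.1001 - 0.3818i), (-0.1001 - 0.3818i))
(|100⟩, |110⟩): (a, b) = (0, -0.6854i) → (-0.4847i, 0.4847i)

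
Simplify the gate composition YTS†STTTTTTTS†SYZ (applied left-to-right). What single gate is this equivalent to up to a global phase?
Z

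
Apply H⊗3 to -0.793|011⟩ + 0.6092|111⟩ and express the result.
-0.06498|000⟩ + 0.06498|001⟩ + 0.06498|010⟩ - 0.06498|011⟩ - 0.4958|100⟩ + 0.4958|101⟩ + 0.4958|110⟩ - 0.4958|111⟩

H⊗3 gives amp(|y⟩) = (1/2√2) Σ_x (−1)^(x·y) amp(|x⟩), where x·y is the number of positions in which both x and y have a 1.
|000⟩: (-0.793 + 0.6092)/(2√2) = -0.06498
|001⟩: (0.793 - 0.6092)/(2√2) = 0.06498
|010⟩: (0.793 - 0.6092)/(2√2) = 0.06498
|011⟩: (-0.793 + 0.6092)/(2√2) = -0.06498
|100⟩: (-0.793 - 0.6092)/(2√2) = -0.4958
|101⟩: (0.793 + 0.6092)/(2√2) = 0.4958
|110⟩: (0.793 + 0.6092)/(2√2) = 0.4958
|111⟩: (-0.793 - 0.6092)/(2√2) = -0.4958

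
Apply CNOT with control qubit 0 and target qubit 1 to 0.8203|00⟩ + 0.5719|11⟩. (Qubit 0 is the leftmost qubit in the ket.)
0.8203|00⟩ + 0.5719|10⟩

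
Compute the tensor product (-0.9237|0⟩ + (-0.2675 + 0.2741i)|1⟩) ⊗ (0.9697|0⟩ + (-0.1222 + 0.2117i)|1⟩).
-0.8957|00⟩ + (0.1129 - 0.1955i)|01⟩ + (-0.2594 + 0.2658i)|10⟩ + (-0.02534 - 0.09012i)|11⟩

amp(|b₁b₂…⟩) = product of the factor amplitudes for bits b₁, b₂, …; only kets whose every factor amplitude is nonzero survive.
|00⟩: (-0.9237)(0.9697) = -0.8957
|01⟩: (-0.9237)(-0.1222 + 0.2117i) = (0.1129 - 0.1955i)
|10⟩: (-0.2675 + 0.2741i)(0.9697) = (-0.2594 + 0.2658i)
|11⟩: (-0.2675 + 0.2741i)(-0.1222 + 0.2117i) = (-0.02534 - 0.09012i)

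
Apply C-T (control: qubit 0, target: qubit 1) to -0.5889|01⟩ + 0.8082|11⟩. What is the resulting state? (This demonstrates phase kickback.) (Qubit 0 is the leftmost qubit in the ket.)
-0.5889|01⟩ + (0.5715 + 0.5715i)|11⟩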